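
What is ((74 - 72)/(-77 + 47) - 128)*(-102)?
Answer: 65314/5 ≈ 13063.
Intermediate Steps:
((74 - 72)/(-77 + 47) - 128)*(-102) = (2/(-30) - 128)*(-102) = (2*(-1/30) - 128)*(-102) = (-1/15 - 128)*(-102) = -1921/15*(-102) = 65314/5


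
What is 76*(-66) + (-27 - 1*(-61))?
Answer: -4982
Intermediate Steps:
76*(-66) + (-27 - 1*(-61)) = -5016 + (-27 + 61) = -5016 + 34 = -4982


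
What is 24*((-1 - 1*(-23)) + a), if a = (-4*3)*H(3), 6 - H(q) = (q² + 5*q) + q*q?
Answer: 8304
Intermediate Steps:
H(q) = 6 - 5*q - 2*q² (H(q) = 6 - ((q² + 5*q) + q*q) = 6 - ((q² + 5*q) + q²) = 6 - (2*q² + 5*q) = 6 + (-5*q - 2*q²) = 6 - 5*q - 2*q²)
a = 324 (a = (-4*3)*(6 - 5*3 - 2*3²) = -12*(6 - 15 - 2*9) = -12*(6 - 15 - 18) = -12*(-27) = 324)
24*((-1 - 1*(-23)) + a) = 24*((-1 - 1*(-23)) + 324) = 24*((-1 + 23) + 324) = 24*(22 + 324) = 24*346 = 8304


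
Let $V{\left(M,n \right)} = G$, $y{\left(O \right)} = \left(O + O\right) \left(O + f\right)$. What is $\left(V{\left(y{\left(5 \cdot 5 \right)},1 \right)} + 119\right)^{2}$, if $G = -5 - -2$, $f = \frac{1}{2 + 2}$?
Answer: $13456$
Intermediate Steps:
$f = \frac{1}{4} \approx 0.25$
$y{\left(O \right)} = 2 O \left(\frac{1}{4} + O\right)$ ($y{\left(O \right)} = \left(O + O\right) \left(O + \frac{1}{4}\right) = 2 O \left(\frac{1}{4} + O\right)$)
$G = -3$ ($G = -5 + 2 = -3$)
$V{\left(M,n \right)} = -3$
$\left(V{\left(y{\left(5 \cdot 5 \right)},1 \right)} + 119\right)^{2} = \left(-3 + 119\right)^{2} = 116^{2} = 13456$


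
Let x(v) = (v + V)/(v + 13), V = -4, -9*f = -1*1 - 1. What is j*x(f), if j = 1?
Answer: -2/7 ≈ -0.28571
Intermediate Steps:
f = 2/9 (f = -(-1*1 - 1)/9 = -(-1 - 1)/9 = -1/9*(-2) = 2/9 ≈ 0.22222)
x(v) = (-4 + v)/(13 + v) (x(v) = (v - 4)/(v + 13) = (-4 + v)/(13 + v))
j*x(f) = 1*((-4 + 2/9)/(13 + 2/9)) = 1*(-34/9/(119/9)) = 1*((9/119)*(-34/9)) = 1*(-2/7) = -2/7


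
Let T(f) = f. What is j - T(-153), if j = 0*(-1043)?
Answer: 153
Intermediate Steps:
j = 0
j - T(-153) = 0 - 1*(-153) = 0 + 153 = 153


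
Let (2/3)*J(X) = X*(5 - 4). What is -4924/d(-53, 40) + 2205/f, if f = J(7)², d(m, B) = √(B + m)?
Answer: 20 + 4924*I*√13/13 ≈ 20.0 + 1365.7*I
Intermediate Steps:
J(X) = 3*X/2 (J(X) = 3*(X*(5 - 4))/2 = 3*(X*1)/2 = 3*X/2)
f = 441/4 (f = ((3/2)*7)² = (21/2)² = 441/4 ≈ 110.25)
-4924/d(-53, 40) + 2205/f = -4924/√(40 - 53) + 2205/(441/4) = -4924*(-I*√13/13) + 2205*(4/441) = -4924*(-I*√13/13) + 20 = -(-4924)*I*√13/13 + 20 = 4924*I*√13/13 + 20 = 20 + 4924*I*√13/13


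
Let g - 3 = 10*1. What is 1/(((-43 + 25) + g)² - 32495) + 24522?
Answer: 796229339/32470 ≈ 24522.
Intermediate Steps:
g = 13 (g = 3 + 10*1 = 3 + 10 = 13)
1/(((-43 + 25) + g)² - 32495) + 24522 = 1/(((-43 + 25) + 13)² - 32495) + 24522 = 1/((-18 + 13)² - 32495) + 24522 = 1/((-5)² - 32495) + 24522 = 1/(25 - 32495) + 24522 = 1/(-32470) + 24522 = -1/32470 + 24522 = 796229339/32470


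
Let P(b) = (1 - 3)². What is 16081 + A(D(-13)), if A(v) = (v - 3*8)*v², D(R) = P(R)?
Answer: 15761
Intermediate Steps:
P(b) = 4 (P(b) = (-2)² = 4)
D(R) = 4
A(v) = v²*(-24 + v) (A(v) = (v - 24)*v² = (-24 + v)*v² = v²*(-24 + v))
16081 + A(D(-13)) = 16081 + 4²*(-24 + 4) = 16081 + 16*(-20) = 16081 - 320 = 15761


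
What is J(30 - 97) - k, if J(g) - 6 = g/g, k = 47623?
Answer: -47616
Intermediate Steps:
J(g) = 7 (J(g) = 6 + g/g = 6 + 1 = 7)
J(30 - 97) - k = 7 - 1*47623 = 7 - 47623 = -47616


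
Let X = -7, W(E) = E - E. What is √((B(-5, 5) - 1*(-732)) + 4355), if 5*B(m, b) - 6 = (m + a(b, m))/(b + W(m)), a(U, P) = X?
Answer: √127193/5 ≈ 71.328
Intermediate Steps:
W(E) = 0
a(U, P) = -7
B(m, b) = 6/5 + (-7 + m)/(5*b) (B(m, b) = 6/5 + ((m - 7)/(b + 0))/5 = 6/5 + ((-7 + m)/b)/5 = 6/5 + (-7 + m)/(5*b))
√((B(-5, 5) - 1*(-732)) + 4355) = √(((⅕)*(-7 - 5 + 6*5)/5 - 1*(-732)) + 4355) = √(((⅕)*(⅕)*(-7 - 5 + 30) + 732) + 4355) = √(((⅕)*(⅕)*18 + 732) + 4355) = √((18/25 + 732) + 4355) = √(18318/25 + 4355) = √(127193/25) = √127193/5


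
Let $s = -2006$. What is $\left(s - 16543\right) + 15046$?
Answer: $-3503$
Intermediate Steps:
$\left(s - 16543\right) + 15046 = \left(-2006 - 16543\right) + 15046 = -18549 + 15046 = -3503$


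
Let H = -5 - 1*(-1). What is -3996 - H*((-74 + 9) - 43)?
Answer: -4428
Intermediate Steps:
H = -4 (H = -5 + 1 = -4)
-3996 - H*((-74 + 9) - 43) = -3996 - (-4)*((-74 + 9) - 43) = -3996 - (-4)*(-65 - 43) = -3996 - (-4)*(-108) = -3996 - 1*432 = -3996 - 432 = -4428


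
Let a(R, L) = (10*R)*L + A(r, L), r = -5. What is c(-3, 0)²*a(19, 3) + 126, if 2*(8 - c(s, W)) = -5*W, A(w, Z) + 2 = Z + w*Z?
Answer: 35710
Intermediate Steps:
A(w, Z) = -2 + Z + Z*w (A(w, Z) = -2 + (Z + w*Z) = -2 + (Z + Z*w) = -2 + Z + Z*w)
c(s, W) = 8 + 5*W/2 (c(s, W) = 8 - (-5)*W/2 = 8 + 5*W/2)
a(R, L) = -2 - 4*L + 10*L*R (a(R, L) = (10*R)*L + (-2 + L + L*(-5)) = 10*L*R + (-2 + L - 5*L) = 10*L*R + (-2 - 4*L) = -2 - 4*L + 10*L*R)
c(-3, 0)²*a(19, 3) + 126 = (8 + (5/2)*0)²*(-2 - 4*3 + 10*3*19) + 126 = (8 + 0)²*(-2 - 12 + 570) + 126 = 8²*556 + 126 = 64*556 + 126 = 35584 + 126 = 35710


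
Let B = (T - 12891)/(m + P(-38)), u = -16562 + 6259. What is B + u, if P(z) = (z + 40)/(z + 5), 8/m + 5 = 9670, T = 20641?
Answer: -1334130374/9533 ≈ -1.3995e+5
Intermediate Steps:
m = 8/9665 (m = 8/(-5 + 9670) = 8/9665 ≈ 0.00082773)
u = -10303
P(z) = (40 + z)/(5 + z)
B = -1235911875/9533 (B = (20641 - 12891)/(8/9665 + (40 - 38)/(5 - 38)) = 7750/(8/9665 + 2/(-33)) = 7750/(8/9665 - 1/33*2) = 7750/(8/9665 - 2/33) = 7750/(-19066/318945) = 7750*(-318945/19066) = -1235911875/9533 ≈ -1.2965e+5)
B + u = -1235911875/9533 - 10303 = -1334130374/9533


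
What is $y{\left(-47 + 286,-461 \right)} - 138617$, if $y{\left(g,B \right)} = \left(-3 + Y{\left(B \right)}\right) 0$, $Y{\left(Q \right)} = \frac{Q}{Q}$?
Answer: $-138617$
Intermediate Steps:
$Y{\left(Q \right)} = 1$
$y{\left(g,B \right)} = 0$ ($y{\left(g,B \right)} = \left(-3 + 1\right) 0 = \left(-2\right) 0 = 0$)
$y{\left(-47 + 286,-461 \right)} - 138617 = 0 - 138617 = -138617$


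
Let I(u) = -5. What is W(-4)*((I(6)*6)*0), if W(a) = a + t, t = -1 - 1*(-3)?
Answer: 0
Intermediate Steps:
t = 2 (t = -1 + 3 = 2)
W(a) = 2 + a (W(a) = a + 2 = 2 + a)
W(-4)*((I(6)*6)*0) = (2 - 4)*(-5*6*0) = -(-60)*0 = -2*0 = 0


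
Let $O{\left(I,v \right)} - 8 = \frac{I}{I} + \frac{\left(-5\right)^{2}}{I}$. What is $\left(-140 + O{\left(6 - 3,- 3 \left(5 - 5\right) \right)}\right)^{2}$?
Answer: $\frac{135424}{9} \approx 15047.0$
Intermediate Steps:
$O{\left(I,v \right)} = 9 + \frac{25}{I}$ ($O{\left(I,v \right)} = 8 + \left(\frac{I}{I} + \frac{\left(-5\right)^{2}}{I}\right) = 8 + \left(1 + \frac{25}{I}\right) = 9 + \frac{25}{I}$)
$\left(-140 + O{\left(6 - 3,- 3 \left(5 - 5\right) \right)}\right)^{2} = \left(-140 + \left(9 + \frac{25}{6 - 3}\right)\right)^{2} = \left(-140 + \left(9 + \frac{25}{3}\right)\right)^{2} = \left(-140 + \frac{52}{3}\right)^{2} = \left(- \frac{368}{3}\right)^{2} = \frac{135424}{9}$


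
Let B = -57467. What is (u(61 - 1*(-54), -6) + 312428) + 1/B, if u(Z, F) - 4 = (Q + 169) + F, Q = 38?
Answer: 17966080610/57467 ≈ 3.1263e+5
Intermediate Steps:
u(Z, F) = 211 + F (u(Z, F) = 4 + ((38 + 169) + F) = 4 + (207 + F) = 211 + F)
(u(61 - 1*(-54), -6) + 312428) + 1/B = ((211 - 6) + 312428) + 1/(-57467) = (205 + 312428) - 1/57467 = 312633 - 1/57467 = 17966080610/57467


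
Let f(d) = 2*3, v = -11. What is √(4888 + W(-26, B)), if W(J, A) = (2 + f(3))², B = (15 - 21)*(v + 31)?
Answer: 2*√1238 ≈ 70.370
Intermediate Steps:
B = -120 (B = (15 - 21)*(-11 + 31) = -6*20 = -120)
f(d) = 6
W(J, A) = 64 (W(J, A) = (2 + 6)² = 8² = 64)
√(4888 + W(-26, B)) = √(4888 + 64) = √4952 = 2*√1238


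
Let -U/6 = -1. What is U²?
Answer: 36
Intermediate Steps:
U = 6 (U = -6*(-1) = 6)
U² = 6² = 36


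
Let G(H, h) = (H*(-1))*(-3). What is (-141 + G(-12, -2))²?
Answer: 31329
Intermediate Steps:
G(H, h) = 3*H (G(H, h) = -H*(-3) = 3*H)
(-141 + G(-12, -2))² = (-141 + 3*(-12))² = (-141 - 36)² = (-177)² = 31329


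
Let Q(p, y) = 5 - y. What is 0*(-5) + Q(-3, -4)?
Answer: 9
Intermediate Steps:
0*(-5) + Q(-3, -4) = 0*(-5) + (5 - 1*(-4)) = 0 + (5 + 4) = 0 + 9 = 9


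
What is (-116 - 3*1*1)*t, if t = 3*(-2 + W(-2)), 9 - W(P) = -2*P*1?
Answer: -1071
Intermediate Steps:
W(P) = 9 + 2*P (W(P) = 9 - (-2*P) = 9 - (-2)*P = 9 + 2*P)
t = 9 (t = 3*(-2 + (9 + 2*(-2))) = 3*(-2 + (9 - 4)) = 3*(-2 + 5) = 3*3 = 9)
(-116 - 3*1*1)*t = (-116 - 3*1*1)*9 = (-116 - 3*1)*9 = (-116 - 3)*9 = -119*9 = -1071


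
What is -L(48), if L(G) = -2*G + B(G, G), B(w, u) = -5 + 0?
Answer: 101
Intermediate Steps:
B(w, u) = -5
L(G) = -5 - 2*G (L(G) = -2*G - 5 = -5 - 2*G)
-L(48) = -(-5 - 2*48) = -(-5 - 96) = -1*(-101) = 101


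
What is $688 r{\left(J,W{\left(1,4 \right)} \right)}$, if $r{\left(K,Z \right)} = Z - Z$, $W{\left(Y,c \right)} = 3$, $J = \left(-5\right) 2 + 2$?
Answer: $0$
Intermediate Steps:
$J = -8$ ($J = -10 + 2 = -8$)
$r{\left(K,Z \right)} = 0$
$688 r{\left(J,W{\left(1,4 \right)} \right)} = 688 \cdot 0 = 0$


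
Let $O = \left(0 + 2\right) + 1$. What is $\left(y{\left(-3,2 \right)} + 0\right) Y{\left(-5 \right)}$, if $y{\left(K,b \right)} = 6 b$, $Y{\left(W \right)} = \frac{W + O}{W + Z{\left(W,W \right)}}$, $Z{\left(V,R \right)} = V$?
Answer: $\frac{12}{5} \approx 2.4$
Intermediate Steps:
$O = 3$ ($O = 2 + 1 = 3$)
$Y{\left(W \right)} = \frac{3 + W}{2 W}$ ($Y{\left(W \right)} = \frac{W + 3}{W + W} = \frac{3 + W}{2 W}$)
$\left(y{\left(-3,2 \right)} + 0\right) Y{\left(-5 \right)} = \left(6 \cdot 2 + 0\right) \frac{3 - 5}{2 \left(-5\right)} = \left(12 + 0\right) \frac{1}{2} \left(- \frac{1}{5}\right) \left(-2\right) = 12 \cdot \frac{1}{5} = \frac{12}{5}$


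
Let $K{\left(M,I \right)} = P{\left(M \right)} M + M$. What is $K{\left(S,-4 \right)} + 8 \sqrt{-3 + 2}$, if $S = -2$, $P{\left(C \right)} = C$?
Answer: $2 + 8 i \approx 2.0 + 8.0 i$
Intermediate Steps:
$K{\left(M,I \right)} = M + M^{2}$ ($K{\left(M,I \right)} = M M + M = M^{2} + M = M + M^{2}$)
$K{\left(S,-4 \right)} + 8 \sqrt{-3 + 2} = - 2 \left(1 - 2\right) + 8 \sqrt{-3 + 2} = \left(-2\right) \left(-1\right) + 8 \sqrt{-1} = 2 + 8 i$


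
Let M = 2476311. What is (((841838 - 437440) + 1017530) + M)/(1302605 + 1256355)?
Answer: 3898239/2558960 ≈ 1.5234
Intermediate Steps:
(((841838 - 437440) + 1017530) + M)/(1302605 + 1256355) = (((841838 - 437440) + 1017530) + 2476311)/(1302605 + 1256355) = ((404398 + 1017530) + 2476311)/2558960 = (1421928 + 2476311)*(1/2558960) = 3898239*(1/2558960) = 3898239/2558960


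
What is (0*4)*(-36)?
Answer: 0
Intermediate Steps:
(0*4)*(-36) = 0*(-36) = 0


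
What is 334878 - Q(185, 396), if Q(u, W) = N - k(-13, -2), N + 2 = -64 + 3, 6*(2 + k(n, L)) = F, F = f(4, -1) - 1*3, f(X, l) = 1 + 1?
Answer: 2009633/6 ≈ 3.3494e+5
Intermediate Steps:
f(X, l) = 2
F = -1 (F = 2 - 1*3 = 2 - 3 = -1)
k(n, L) = -13/6 (k(n, L) = -2 + (⅙)*(-1) = -2 - ⅙ = -13/6)
N = -63 (N = -2 + (-64 + 3) = -2 - 61 = -63)
Q(u, W) = -365/6 (Q(u, W) = -63 - 1*(-13/6) = -63 + 13/6 = -365/6)
334878 - Q(185, 396) = 334878 - 1*(-365/6) = 334878 + 365/6 = 2009633/6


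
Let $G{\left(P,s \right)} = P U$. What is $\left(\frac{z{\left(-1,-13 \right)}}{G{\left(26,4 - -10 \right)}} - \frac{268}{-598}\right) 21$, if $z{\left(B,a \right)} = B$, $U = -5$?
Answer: $\frac{28623}{2990} \approx 9.5729$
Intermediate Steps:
$G{\left(P,s \right)} = - 5 P$ ($G{\left(P,s \right)} = P \left(-5\right) = - 5 P$)
$\left(\frac{z{\left(-1,-13 \right)}}{G{\left(26,4 - -10 \right)}} - \frac{268}{-598}\right) 21 = \left(- \frac{1}{\left(-5\right) 26} - \frac{268}{-598}\right) 21 = \left(- \frac{1}{-130} - - \frac{134}{299}\right) 21 = \left(\left(-1\right) \left(- \frac{1}{130}\right) + \frac{134}{299}\right) 21 = \left(\frac{1}{130} + \frac{134}{299}\right) 21 = \frac{1363}{2990} \cdot 21 = \frac{28623}{2990}$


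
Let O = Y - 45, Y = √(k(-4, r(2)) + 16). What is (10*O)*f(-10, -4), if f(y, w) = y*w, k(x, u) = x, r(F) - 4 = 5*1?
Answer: -18000 + 800*√3 ≈ -16614.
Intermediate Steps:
r(F) = 9 (r(F) = 4 + 5*1 = 4 + 5 = 9)
f(y, w) = w*y
Y = 2*√3 (Y = √(-4 + 16) = √12 = 2*√3 ≈ 3.4641)
O = -45 + 2*√3 (O = 2*√3 - 45 = -45 + 2*√3 ≈ -41.536)
(10*O)*f(-10, -4) = (10*(-45 + 2*√3))*(-4*(-10)) = (-450 + 20*√3)*40 = -18000 + 800*√3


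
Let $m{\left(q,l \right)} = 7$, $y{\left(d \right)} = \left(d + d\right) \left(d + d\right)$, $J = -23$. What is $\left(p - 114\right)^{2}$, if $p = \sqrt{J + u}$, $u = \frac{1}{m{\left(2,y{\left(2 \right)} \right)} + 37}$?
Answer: $\frac{\left(2508 - i \sqrt{11121}\right)^{2}}{484} \approx 12973.0 - 1092.9 i$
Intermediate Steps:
$y{\left(d \right)} = 4 d^{2}$ ($y{\left(d \right)} = 2 d 2 d = 4 d^{2}$)
$u = \frac{1}{44}$ ($u = \frac{1}{7 + 37} = \frac{1}{44} \approx 0.022727$)
$p = \frac{i \sqrt{11121}}{22}$ ($p = \sqrt{-23 + \frac{1}{44}} = \sqrt{- \frac{1011}{44}} = \frac{i \sqrt{11121}}{22} \approx 4.7935 i$)
$\left(p - 114\right)^{2} = \left(\frac{i \sqrt{11121}}{22} - 114\right)^{2} = \left(-114 + \frac{i \sqrt{11121}}{22}\right)^{2}$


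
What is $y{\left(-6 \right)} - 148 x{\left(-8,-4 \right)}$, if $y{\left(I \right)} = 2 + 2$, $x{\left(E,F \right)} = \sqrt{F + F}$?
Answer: $4 - 296 i \sqrt{2} \approx 4.0 - 418.61 i$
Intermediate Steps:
$x{\left(E,F \right)} = \sqrt{2} \sqrt{F}$ ($x{\left(E,F \right)} = \sqrt{2 F} = \sqrt{2} \sqrt{F}$)
$y{\left(I \right)} = 4$
$y{\left(-6 \right)} - 148 x{\left(-8,-4 \right)} = 4 - 148 \sqrt{2} \sqrt{-4} = 4 - 148 \sqrt{2} \cdot 2 i = 4 - 148 \cdot 2 i \sqrt{2} = 4 - 296 i \sqrt{2}$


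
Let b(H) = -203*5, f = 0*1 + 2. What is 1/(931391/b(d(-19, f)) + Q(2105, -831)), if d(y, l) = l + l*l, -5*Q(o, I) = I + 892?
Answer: -1015/943774 ≈ -0.0010755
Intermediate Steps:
f = 2 (f = 0 + 2 = 2)
Q(o, I) = -892/5 - I/5 (Q(o, I) = -(I + 892)/5 = -(892 + I)/5 = -892/5 - I/5)
d(y, l) = l + l**2
b(H) = -1015
1/(931391/b(d(-19, f)) + Q(2105, -831)) = 1/(931391/(-1015) + (-892/5 - 1/5*(-831))) = 1/(931391*(-1/1015) + (-892/5 + 831/5)) = 1/(-931391/1015 - 61/5) = 1/(-943774/1015) = -1015/943774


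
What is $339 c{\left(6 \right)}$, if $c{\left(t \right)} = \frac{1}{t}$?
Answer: $\frac{113}{2} \approx 56.5$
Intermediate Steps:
$339 c{\left(6 \right)} = \frac{339}{6} = 339 \cdot \frac{1}{6} = \frac{113}{2}$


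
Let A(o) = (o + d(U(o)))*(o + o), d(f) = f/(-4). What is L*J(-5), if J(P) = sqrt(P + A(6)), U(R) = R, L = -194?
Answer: -1358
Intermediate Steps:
d(f) = -f/4 (d(f) = f*(-1/4) = -f/4)
A(o) = 3*o**2/2 (A(o) = (o - o/4)*(o + o) = (3*o/4)*(2*o) = 3*o**2/2)
J(P) = sqrt(54 + P) (J(P) = sqrt(P + (3/2)*6**2) = sqrt(P + (3/2)*36) = sqrt(P + 54) = sqrt(54 + P))
L*J(-5) = -194*sqrt(54 - 5) = -194*sqrt(49) = -194*7 = -1358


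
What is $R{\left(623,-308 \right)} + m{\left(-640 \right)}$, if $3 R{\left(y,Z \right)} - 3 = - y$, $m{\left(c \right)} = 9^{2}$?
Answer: $- \frac{377}{3} \approx -125.67$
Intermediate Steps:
$m{\left(c \right)} = 81$
$R{\left(y,Z \right)} = 1 - \frac{y}{3}$ ($R{\left(y,Z \right)} = 1 + \frac{\left(-1\right) y}{3} = 1 - \frac{y}{3}$)
$R{\left(623,-308 \right)} + m{\left(-640 \right)} = \left(1 - \frac{623}{3}\right) + 81 = - \frac{620}{3} + 81 = - \frac{377}{3}$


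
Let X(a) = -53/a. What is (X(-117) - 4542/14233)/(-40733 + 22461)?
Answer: -222935/30427648992 ≈ -7.3267e-6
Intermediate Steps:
(X(-117) - 4542/14233)/(-40733 + 22461) = (-53/(-117) - 4542/14233)/(-40733 + 22461) = (-53*(-1/117) - 4542*1/14233)/(-18272) = (53/117 - 4542/14233)*(-1/18272) = (222935/1665261)*(-1/18272) = -222935/30427648992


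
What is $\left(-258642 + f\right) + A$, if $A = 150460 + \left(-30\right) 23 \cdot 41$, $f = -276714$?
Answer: $-413186$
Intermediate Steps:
$A = 122170$ ($A = 150460 - 28290 = 122170$)
$\left(-258642 + f\right) + A = \left(-258642 - 276714\right) + 122170 = -535356 + 122170 = -413186$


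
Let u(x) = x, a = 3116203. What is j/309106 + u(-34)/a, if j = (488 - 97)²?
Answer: 476397721239/963237044518 ≈ 0.49458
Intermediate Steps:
j = 152881 (j = 391² = 152881)
j/309106 + u(-34)/a = 152881/309106 - 34/3116203 = 476397721239/963237044518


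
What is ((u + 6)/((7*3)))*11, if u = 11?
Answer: 187/21 ≈ 8.9048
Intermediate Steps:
((u + 6)/((7*3)))*11 = ((11 + 6)/((7*3)))*11 = (17/21)*11 = 187/21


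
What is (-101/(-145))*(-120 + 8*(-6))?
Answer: -16968/145 ≈ -117.02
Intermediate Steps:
(-101/(-145))*(-120 + 8*(-6)) = (-101*(-1/145))*(-120 - 48) = (101/145)*(-168) = -16968/145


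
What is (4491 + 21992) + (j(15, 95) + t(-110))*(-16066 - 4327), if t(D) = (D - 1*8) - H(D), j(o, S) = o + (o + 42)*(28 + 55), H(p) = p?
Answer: -96595551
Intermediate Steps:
j(o, S) = 3486 + 84*o (j(o, S) = o + (42 + o)*83 = o + (3486 + 83*o) = 3486 + 84*o)
t(D) = -8 (t(D) = (D - 1*8) - D = (D - 8) - D = (-8 + D) - D = -8)
(4491 + 21992) + (j(15, 95) + t(-110))*(-16066 - 4327) = (4491 + 21992) + ((3486 + 84*15) - 8)*(-16066 - 4327) = 26483 + ((3486 + 1260) - 8)*(-20393) = 26483 + (4746 - 8)*(-20393) = 26483 + 4738*(-20393) = 26483 - 96622034 = -96595551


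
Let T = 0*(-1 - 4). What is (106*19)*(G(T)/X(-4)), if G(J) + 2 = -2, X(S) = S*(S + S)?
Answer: -1007/4 ≈ -251.75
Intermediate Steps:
X(S) = 2*S**2 (X(S) = S*(2*S) = 2*S**2)
T = 0 (T = 0*(-5) = 0)
G(J) = -4 (G(J) = -2 - 2 = -4)
(106*19)*(G(T)/X(-4)) = (106*19)*(-4/(2*(-4)**2)) = 2014*(-4/(2*16)) = 2014*(-4/32) = 2014*(-4*1/32) = 2014*(-1/8) = -1007/4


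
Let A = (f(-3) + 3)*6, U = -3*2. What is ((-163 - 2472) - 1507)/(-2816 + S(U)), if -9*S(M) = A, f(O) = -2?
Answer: 6213/4225 ≈ 1.4705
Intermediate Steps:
U = -6
A = 6 (A = (-2 + 3)*6 = 1*6 = 6)
S(M) = -⅔ (S(M) = -⅑*6 = -⅔)
((-163 - 2472) - 1507)/(-2816 + S(U)) = ((-163 - 2472) - 1507)/(-2816 - ⅔) = (-2635 - 1507)/(-8450/3) = -4142*(-3/8450) = 6213/4225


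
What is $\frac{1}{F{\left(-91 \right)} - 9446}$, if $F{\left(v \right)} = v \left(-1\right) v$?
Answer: $- \frac{1}{17727} \approx -5.6411 \cdot 10^{-5}$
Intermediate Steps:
$F{\left(v \right)} = - v^{2}$ ($F{\left(v \right)} = - v v = - v^{2}$)
$\frac{1}{F{\left(-91 \right)} - 9446} = \frac{1}{- \left(-91\right)^{2} - 9446} = \frac{1}{\left(-1\right) 8281 - 9446} = \frac{1}{-8281 - 9446} = \frac{1}{-17727} = - \frac{1}{17727}$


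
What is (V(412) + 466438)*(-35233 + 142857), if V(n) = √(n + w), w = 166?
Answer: 50199923312 + 1829608*√2 ≈ 5.0203e+10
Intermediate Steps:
V(n) = √(166 + n) (V(n) = √(n + 166) = √(166 + n))
(V(412) + 466438)*(-35233 + 142857) = (√(166 + 412) + 466438)*(-35233 + 142857) = (√578 + 466438)*107624 = (17*√2 + 466438)*107624 = (466438 + 17*√2)*107624 = 50199923312 + 1829608*√2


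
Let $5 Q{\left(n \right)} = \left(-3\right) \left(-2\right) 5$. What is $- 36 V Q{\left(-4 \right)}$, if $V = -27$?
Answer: $5832$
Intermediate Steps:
$Q{\left(n \right)} = 6$ ($Q{\left(n \right)} = \frac{\left(-3\right) \left(-2\right) 5}{5} = \frac{6 \cdot 5}{5} = \frac{1}{5} \cdot 30 = 6$)
$- 36 V Q{\left(-4 \right)} = \left(-36\right) \left(-27\right) 6 = 972 \cdot 6 = 5832$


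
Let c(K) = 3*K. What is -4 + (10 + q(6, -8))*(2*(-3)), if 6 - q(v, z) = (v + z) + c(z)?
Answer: -256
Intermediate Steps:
q(v, z) = 6 - v - 4*z (q(v, z) = 6 - ((v + z) + 3*z) = 6 - (v + 4*z) = 6 + (-v - 4*z) = 6 - v - 4*z)
-4 + (10 + q(6, -8))*(2*(-3)) = -4 + (10 + (6 - 1*6 - 4*(-8)))*(2*(-3)) = -4 + (10 + (6 - 6 + 32))*(-6) = -4 + (10 + 32)*(-6) = -4 + 42*(-6) = -4 - 252 = -256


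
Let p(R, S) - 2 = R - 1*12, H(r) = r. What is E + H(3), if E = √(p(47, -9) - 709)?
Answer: 3 + 4*I*√42 ≈ 3.0 + 25.923*I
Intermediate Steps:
p(R, S) = -10 + R (p(R, S) = 2 + (R - 1*12) = 2 + (R - 12) = 2 + (-12 + R) = -10 + R)
E = 4*I*√42 (E = √((-10 + 47) - 709) = √(37 - 709) = √(-672) = 4*I*√42 ≈ 25.923*I)
E + H(3) = 4*I*√42 + 3 = 3 + 4*I*√42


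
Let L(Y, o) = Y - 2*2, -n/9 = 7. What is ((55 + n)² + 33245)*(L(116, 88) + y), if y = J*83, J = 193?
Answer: 537307479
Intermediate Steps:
n = -63 (n = -9*7 = -63)
L(Y, o) = -4 + Y (L(Y, o) = Y - 4 = -4 + Y)
y = 16019 (y = 193*83 = 16019)
((55 + n)² + 33245)*(L(116, 88) + y) = ((55 - 63)² + 33245)*((-4 + 116) + 16019) = ((-8)² + 33245)*(112 + 16019) = (64 + 33245)*16131 = 33309*16131 = 537307479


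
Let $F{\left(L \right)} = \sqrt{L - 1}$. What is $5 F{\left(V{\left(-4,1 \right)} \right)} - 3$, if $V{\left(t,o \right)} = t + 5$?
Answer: $-3$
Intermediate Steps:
$V{\left(t,o \right)} = 5 + t$
$F{\left(L \right)} = \sqrt{-1 + L}$
$5 F{\left(V{\left(-4,1 \right)} \right)} - 3 = 5 \sqrt{-1 + \left(5 - 4\right)} - 3 = 5 \sqrt{-1 + 1} - 3 = 5 \sqrt{0} - 3 = 5 \cdot 0 - 3 = 0 - 3 = -3$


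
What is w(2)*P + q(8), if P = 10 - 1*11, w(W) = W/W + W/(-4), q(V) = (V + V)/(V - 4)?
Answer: 7/2 ≈ 3.5000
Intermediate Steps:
q(V) = 2*V/(-4 + V) (q(V) = (2*V)/(-4 + V) = 2*V/(-4 + V))
w(W) = 1 - W/4 (w(W) = 1 + W*(-¼) = 1 - W/4)
P = -1 (P = 10 - 11 = -1)
w(2)*P + q(8) = (1 - ¼*2)*(-1) + 2*8/(-4 + 8) = (1 - ½)*(-1) + 2*8/4 = (½)*(-1) + 2*8*(¼) = -½ + 4 = 7/2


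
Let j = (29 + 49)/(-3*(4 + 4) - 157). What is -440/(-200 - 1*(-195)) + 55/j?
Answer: -3091/78 ≈ -39.628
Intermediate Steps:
j = -78/181 (j = 78/(-3*8 - 157) = 78/(-24 - 157) = 78/(-181) = 78*(-1/181) = -78/181 ≈ -0.43094)
-440/(-200 - 1*(-195)) + 55/j = -440/(-200 - 1*(-195)) + 55/(-78/181) = -440/(-200 + 195) + 55*(-181/78) = -440/(-5) - 9955/78 = -440*(-1/5) - 9955/78 = 88 - 9955/78 = -3091/78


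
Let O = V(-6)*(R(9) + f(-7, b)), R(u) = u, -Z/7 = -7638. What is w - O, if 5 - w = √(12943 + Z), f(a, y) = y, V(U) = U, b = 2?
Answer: 71 - √66409 ≈ -186.70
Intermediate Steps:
Z = 53466 (Z = -7*(-7638) = 53466)
w = 5 - √66409 (w = 5 - √(12943 + 53466) = 5 - √66409 ≈ -252.70)
O = -66 (O = -6*(9 + 2) = -6*11 = -66)
w - O = (5 - √66409) - 1*(-66) = (5 - √66409) + 66 = 71 - √66409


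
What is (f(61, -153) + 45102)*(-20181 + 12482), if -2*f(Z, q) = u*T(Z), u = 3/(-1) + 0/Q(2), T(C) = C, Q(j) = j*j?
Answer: -695889513/2 ≈ -3.4794e+8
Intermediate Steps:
Q(j) = j²
u = -3 (u = 3/(-1) + 0/(2²) = 3*(-1) + 0/4 = -3 + 0*(¼) = -3 + 0 = -3)
f(Z, q) = 3*Z/2 (f(Z, q) = -(-3)*Z/2 = 3*Z/2)
(f(61, -153) + 45102)*(-20181 + 12482) = ((3/2)*61 + 45102)*(-20181 + 12482) = (183/2 + 45102)*(-7699) = (90387/2)*(-7699) = -695889513/2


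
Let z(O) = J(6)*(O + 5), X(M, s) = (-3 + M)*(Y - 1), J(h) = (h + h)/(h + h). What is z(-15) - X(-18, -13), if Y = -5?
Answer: -136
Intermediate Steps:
J(h) = 1 (J(h) = (2*h)/((2*h)) = (2*h)*(1/(2*h)) = 1)
X(M, s) = 18 - 6*M (X(M, s) = (-3 + M)*(-5 - 1) = (-3 + M)*(-6) = 18 - 6*M)
z(O) = 5 + O (z(O) = 1*(O + 5) = 1*(5 + O) = 5 + O)
z(-15) - X(-18, -13) = (5 - 15) - (18 - 6*(-18)) = -10 - (18 + 108) = -10 - 1*126 = -10 - 126 = -136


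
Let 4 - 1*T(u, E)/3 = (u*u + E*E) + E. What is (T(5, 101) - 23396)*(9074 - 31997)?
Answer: 1246208895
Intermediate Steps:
T(u, E) = 12 - 3*E - 3*E² - 3*u² (T(u, E) = 12 - 3*((u*u + E*E) + E) = 12 - 3*((u² + E²) + E) = 12 - 3*((E² + u²) + E) = 12 - 3*(E + E² + u²) = 12 + (-3*E - 3*E² - 3*u²) = 12 - 3*E - 3*E² - 3*u²)
(T(5, 101) - 23396)*(9074 - 31997) = ((12 - 3*101 - 3*101² - 3*5²) - 23396)*(9074 - 31997) = ((12 - 303 - 3*10201 - 3*25) - 23396)*(-22923) = ((12 - 303 - 30603 - 75) - 23396)*(-22923) = (-30969 - 23396)*(-22923) = -54365*(-22923) = 1246208895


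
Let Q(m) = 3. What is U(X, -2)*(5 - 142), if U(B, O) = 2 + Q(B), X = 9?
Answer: -685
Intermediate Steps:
U(B, O) = 5 (U(B, O) = 2 + 3 = 5)
U(X, -2)*(5 - 142) = 5*(5 - 142) = 5*(-137) = -685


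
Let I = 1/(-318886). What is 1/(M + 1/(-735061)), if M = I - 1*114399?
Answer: -234400662046/26815201338454301 ≈ -8.7413e-6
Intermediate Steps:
I = -1/318886 ≈ -3.1359e-6
M = -36480239515/318886 (M = -1/318886 - 1*114399 = -1/318886 - 114399 = -36480239515/318886 ≈ -1.1440e+5)
1/(M + 1/(-735061)) = 1/(-36480239515/318886 + 1/(-735061)) = 1/(-36480239515/318886 - 1/735061) = 1/(-26815201338454301/234400662046) = -234400662046/26815201338454301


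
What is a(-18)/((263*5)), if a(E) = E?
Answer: -18/1315 ≈ -0.013688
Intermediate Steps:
a(-18)/((263*5)) = -18/(263*5) = -18/1315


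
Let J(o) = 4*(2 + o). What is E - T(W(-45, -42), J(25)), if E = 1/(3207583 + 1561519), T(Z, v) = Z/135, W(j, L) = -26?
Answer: 123996787/643828770 ≈ 0.19259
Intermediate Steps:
J(o) = 8 + 4*o
T(Z, v) = Z/135 (T(Z, v) = Z*(1/135) = Z/135)
E = 1/4769102 ≈ 2.0968e-7
E - T(W(-45, -42), J(25)) = 1/4769102 - (-26)/135 = 1/4769102 - 1*(-26/135) = 1/4769102 + 26/135 = 123996787/643828770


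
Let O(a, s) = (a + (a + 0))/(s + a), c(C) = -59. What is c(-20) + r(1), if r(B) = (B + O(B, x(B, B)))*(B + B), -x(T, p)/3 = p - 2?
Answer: -56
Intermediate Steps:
x(T, p) = 6 - 3*p (x(T, p) = -3*(p - 2) = -3*(-2 + p) = 6 - 3*p)
O(a, s) = 2*a/(a + s) (O(a, s) = (a + a)/(a + s) = (2*a)/(a + s) = 2*a/(a + s))
r(B) = 2*B*(B + 2*B/(6 - 2*B)) (r(B) = (B + 2*B/(B + (6 - 3*B)))*(B + B) = (B + 2*B/(6 - 2*B))*(2*B) = 2*B*(B + 2*B/(6 - 2*B)))
c(-20) + r(1) = -59 + 2*1**2*(-4 + 1)/(-3 + 1) = -59 + 2*1*(-3)/(-2) = -59 + 2*1*(-1/2)*(-3) = -59 + 3 = -56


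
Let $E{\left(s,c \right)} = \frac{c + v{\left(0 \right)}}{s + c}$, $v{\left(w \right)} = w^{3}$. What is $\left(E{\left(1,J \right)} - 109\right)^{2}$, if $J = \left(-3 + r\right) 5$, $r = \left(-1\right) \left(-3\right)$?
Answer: $11881$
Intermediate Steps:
$r = 3$
$J = 0$ ($J = \left(-3 + 3\right) 5 = 0 \cdot 5 = 0$)
$E{\left(s,c \right)} = \frac{c}{c + s}$ ($E{\left(s,c \right)} = \frac{c + 0^{3}}{s + c} = \frac{c + 0}{c + s} = \frac{c}{c + s}$)
$\left(E{\left(1,J \right)} - 109\right)^{2} = \left(\frac{0}{0 + 1} - 109\right)^{2} = \left(\frac{0}{1} - 109\right)^{2} = \left(0 \cdot 1 - 109\right)^{2} = \left(0 - 109\right)^{2} = \left(-109\right)^{2} = 11881$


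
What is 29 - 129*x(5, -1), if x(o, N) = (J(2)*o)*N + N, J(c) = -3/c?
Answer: -1619/2 ≈ -809.50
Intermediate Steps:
x(o, N) = N - 3*N*o/2 (x(o, N) = ((-3/2)*o)*N + N = ((-3*½)*o)*N + N = (-3*o/2)*N + N = -3*N*o/2 + N = N - 3*N*o/2)
29 - 129*x(5, -1) = 29 - 129*(-1)*(2 - 3*5)/2 = 29 - 129*(-1)*(2 - 15)/2 = 29 - 129*(-1)*(-13)/2 = 29 - 129*13/2 = 29 - 1677/2 = -1619/2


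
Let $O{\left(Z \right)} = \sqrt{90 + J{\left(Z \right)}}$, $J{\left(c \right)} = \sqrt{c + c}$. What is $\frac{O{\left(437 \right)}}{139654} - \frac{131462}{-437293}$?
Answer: $\frac{131462}{437293} + \frac{\sqrt{90 + \sqrt{874}}}{139654} \approx 0.3007$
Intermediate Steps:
$J{\left(c \right)} = \sqrt{2} \sqrt{c}$ ($J{\left(c \right)} = \sqrt{2 c} = \sqrt{2} \sqrt{c}$)
$O{\left(Z \right)} = \sqrt{90 + \sqrt{2} \sqrt{Z}}$
$\frac{O{\left(437 \right)}}{139654} - \frac{131462}{-437293} = \frac{\sqrt{90 + \sqrt{2} \sqrt{437}}}{139654} - \frac{131462}{-437293} = \sqrt{90 + \sqrt{874}} \cdot \frac{1}{139654} - - \frac{131462}{437293} = \frac{\sqrt{90 + \sqrt{874}}}{139654} + \frac{131462}{437293} = \frac{131462}{437293} + \frac{\sqrt{90 + \sqrt{874}}}{139654}$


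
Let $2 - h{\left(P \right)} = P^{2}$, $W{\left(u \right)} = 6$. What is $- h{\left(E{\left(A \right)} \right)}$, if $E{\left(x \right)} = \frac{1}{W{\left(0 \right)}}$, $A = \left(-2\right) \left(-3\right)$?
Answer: $- \frac{71}{36} \approx -1.9722$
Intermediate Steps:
$A = 6$
$E{\left(x \right)} = \frac{1}{6}$
$h{\left(P \right)} = 2 - P^{2}$
$- h{\left(E{\left(A \right)} \right)} = - (2 - \left(\frac{1}{6}\right)^{2}) = - (2 - \frac{1}{36}) = \left(-1\right) \frac{71}{36} = - \frac{71}{36}$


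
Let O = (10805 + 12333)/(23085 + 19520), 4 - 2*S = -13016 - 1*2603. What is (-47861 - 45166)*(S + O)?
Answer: -61924742696157/85210 ≈ -7.2673e+8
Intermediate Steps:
S = 15623/2 (S = 2 - (-13016 - 1*2603)/2 = 2 - (-13016 - 2603)/2 = 2 - ½*(-15619) = 2 + 15619/2 = 15623/2 ≈ 7811.5)
O = 23138/42605 ≈ 0.54308
(-47861 - 45166)*(S + O) = (-47861 - 45166)*(15623/2 + 23138/42605) = -93027*665664191/85210 = -61924742696157/85210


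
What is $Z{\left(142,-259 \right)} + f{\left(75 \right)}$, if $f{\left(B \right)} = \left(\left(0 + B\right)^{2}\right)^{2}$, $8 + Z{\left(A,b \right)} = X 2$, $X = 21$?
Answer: $31640659$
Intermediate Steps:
$Z{\left(A,b \right)} = 34$ ($Z{\left(A,b \right)} = -8 + 21 \cdot 2 = -8 + 42 = 34$)
$f{\left(B \right)} = B^{4}$ ($f{\left(B \right)} = \left(B^{2}\right)^{2} = B^{4}$)
$Z{\left(142,-259 \right)} + f{\left(75 \right)} = 34 + 75^{4} = 34 + 31640625 = 31640659$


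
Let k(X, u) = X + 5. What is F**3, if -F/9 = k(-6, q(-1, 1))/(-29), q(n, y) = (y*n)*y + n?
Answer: -729/24389 ≈ -0.029891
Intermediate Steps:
q(n, y) = n + n*y**2 (q(n, y) = (n*y)*y + n = n*y**2 + n = n + n*y**2)
k(X, u) = 5 + X
F = -9/29 (F = -9*(5 - 6)/(-29) = -(-9)*(-1)/29 = -9*1/29 = -9/29 ≈ -0.31034)
F**3 = (-9/29)**3 = -729/24389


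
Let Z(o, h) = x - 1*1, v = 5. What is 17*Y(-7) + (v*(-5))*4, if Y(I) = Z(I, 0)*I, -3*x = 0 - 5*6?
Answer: -1171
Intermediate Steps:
x = 10 (x = -(0 - 5*6)/3 = -(0 - 30)/3 = -1/3*(-30) = 10)
Z(o, h) = 9 (Z(o, h) = 10 - 1*1 = 10 - 1 = 9)
Y(I) = 9*I
17*Y(-7) + (v*(-5))*4 = 17*(9*(-7)) + (5*(-5))*4 = 17*(-63) - 25*4 = -1071 - 100 = -1171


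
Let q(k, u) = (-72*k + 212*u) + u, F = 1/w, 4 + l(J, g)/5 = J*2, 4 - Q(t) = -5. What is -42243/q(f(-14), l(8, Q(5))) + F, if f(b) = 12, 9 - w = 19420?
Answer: -273330263/77100492 ≈ -3.5451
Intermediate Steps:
w = -19411 (w = 9 - 1*19420 = 9 - 19420 = -19411)
Q(t) = 9 (Q(t) = 4 - 1*(-5) = 4 + 5 = 9)
l(J, g) = -20 + 10*J (l(J, g) = -20 + 5*(J*2) = -20 + 5*(2*J) = -20 + 10*J)
F = -1/19411 (F = 1/(-19411) = -1/19411 ≈ -5.1517e-5)
q(k, u) = -72*k + 213*u
-42243/q(f(-14), l(8, Q(5))) + F = -42243/(-72*12 + 213*(-20 + 10*8)) - 1/19411 = -42243/(-864 + 213*(-20 + 80)) - 1/19411 = -42243/(-864 + 213*60) - 1/19411 = -42243/(-864 + 12780) - 1/19411 = -42243/11916 - 1/19411 = -42243*1/11916 - 1/19411 = -14081/3972 - 1/19411 = -273330263/77100492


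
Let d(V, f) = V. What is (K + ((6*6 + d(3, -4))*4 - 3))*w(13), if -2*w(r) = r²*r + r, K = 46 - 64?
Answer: -149175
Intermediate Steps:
K = -18
w(r) = -r/2 - r³/2 (w(r) = -(r²*r + r)/2 = -(r³ + r)/2 = -(r + r³)/2 = -r/2 - r³/2)
(K + ((6*6 + d(3, -4))*4 - 3))*w(13) = (-18 + ((6*6 + 3)*4 - 3))*(-½*13*(1 + 13²)) = (-18 + ((36 + 3)*4 - 3))*(-½*13*(1 + 169)) = (-18 + (39*4 - 3))*(-½*13*170) = (-18 + (156 - 3))*(-1105) = (-18 + 153)*(-1105) = 135*(-1105) = -149175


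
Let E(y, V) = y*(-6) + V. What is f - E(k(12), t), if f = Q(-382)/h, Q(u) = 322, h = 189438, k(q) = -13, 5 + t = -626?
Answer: 52379768/94719 ≈ 553.00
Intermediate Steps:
t = -631 (t = -5 - 626 = -631)
E(y, V) = V - 6*y (E(y, V) = -6*y + V = V - 6*y)
f = 161/94719 (f = 322/189438 = 322*(1/189438) = 161/94719 ≈ 0.0016998)
f - E(k(12), t) = 161/94719 - (-631 - 6*(-13)) = 161/94719 - (-631 + 78) = 161/94719 - 1*(-553) = 161/94719 + 553 = 52379768/94719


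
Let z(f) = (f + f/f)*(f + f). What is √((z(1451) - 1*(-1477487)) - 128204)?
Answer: √5562987 ≈ 2358.6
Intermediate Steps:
z(f) = 2*f*(1 + f) (z(f) = (f + 1)*(2*f) = (1 + f)*(2*f) = 2*f*(1 + f))
√((z(1451) - 1*(-1477487)) - 128204) = √((2*1451*(1 + 1451) - 1*(-1477487)) - 128204) = √((2*1451*1452 + 1477487) - 128204) = √((4213704 + 1477487) - 128204) = √(5691191 - 128204) = √5562987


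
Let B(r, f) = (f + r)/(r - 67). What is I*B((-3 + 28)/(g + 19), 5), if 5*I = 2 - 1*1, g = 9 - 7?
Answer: -13/691 ≈ -0.018813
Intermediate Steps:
g = 2
I = 1/5 (I = (2 - 1*1)/5 = (2 - 1)/5 = (1/5)*1 = 1/5 ≈ 0.20000)
B(r, f) = (f + r)/(-67 + r)
I*B((-3 + 28)/(g + 19), 5) = ((5 + (-3 + 28)/(2 + 19))/(-67 + (-3 + 28)/(2 + 19)))/5 = ((5 + 25/21)/(-67 + 25/21))/5 = ((130/21)/(-1382/21))/5 = (-21/1382*130/21)/5 = (1/5)*(-65/691) = -13/691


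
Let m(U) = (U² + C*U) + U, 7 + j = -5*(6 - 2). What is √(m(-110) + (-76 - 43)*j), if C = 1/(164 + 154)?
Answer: √384338298/159 ≈ 123.30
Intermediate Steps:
j = -27 (j = -7 - 5*(6 - 2) = -7 - 5*4 = -7 - 20 = -27)
C = 1/318 ≈ 0.0031447
m(U) = U² + 319*U/318 (m(U) = (U² + U/318) + U = U² + 319*U/318)
√(m(-110) + (-76 - 43)*j) = √((1/318)*(-110)*(319 + 318*(-110)) + (-76 - 43)*(-27)) = √((1/318)*(-110)*(319 - 34980) - 119*(-27)) = √((1/318)*(-110)*(-34661) + 3213) = √(1906355/159 + 3213) = √(2417222/159) = √384338298/159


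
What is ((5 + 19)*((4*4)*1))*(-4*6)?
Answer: -9216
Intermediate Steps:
((5 + 19)*((4*4)*1))*(-4*6) = (24*(16*1))*(-24) = (24*16)*(-24) = 384*(-24) = -9216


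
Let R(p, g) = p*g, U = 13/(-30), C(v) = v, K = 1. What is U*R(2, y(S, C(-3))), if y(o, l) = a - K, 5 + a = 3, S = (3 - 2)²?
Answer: 13/5 ≈ 2.6000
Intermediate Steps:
S = 1 (S = 1² = 1)
a = -2 (a = -5 + 3 = -2)
y(o, l) = -3 (y(o, l) = -2 - 1*1 = -2 - 1 = -3)
U = -13/30 (U = 13*(-1/30) = -13/30 ≈ -0.43333)
R(p, g) = g*p
U*R(2, y(S, C(-3))) = -(-13)*2/10 = -13/30*(-6) = 13/5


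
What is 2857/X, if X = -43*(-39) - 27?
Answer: 2857/1650 ≈ 1.7315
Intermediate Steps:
X = 1650 (X = 1677 - 27 = 1650)
2857/X = 2857/1650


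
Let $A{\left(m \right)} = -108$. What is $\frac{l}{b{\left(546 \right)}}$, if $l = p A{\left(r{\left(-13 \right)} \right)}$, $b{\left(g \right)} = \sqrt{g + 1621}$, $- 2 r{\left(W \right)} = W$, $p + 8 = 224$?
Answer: $- \frac{23328 \sqrt{2167}}{2167} \approx -501.13$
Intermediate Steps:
$p = 216$ ($p = -8 + 224 = 216$)
$r{\left(W \right)} = - \frac{W}{2}$
$b{\left(g \right)} = \sqrt{1621 + g}$
$l = -23328$ ($l = 216 \left(-108\right) = -23328$)
$\frac{l}{b{\left(546 \right)}} = - \frac{23328}{\sqrt{1621 + 546}} = - \frac{23328}{\sqrt{2167}} = - 23328 \frac{\sqrt{2167}}{2167} = - \frac{23328 \sqrt{2167}}{2167}$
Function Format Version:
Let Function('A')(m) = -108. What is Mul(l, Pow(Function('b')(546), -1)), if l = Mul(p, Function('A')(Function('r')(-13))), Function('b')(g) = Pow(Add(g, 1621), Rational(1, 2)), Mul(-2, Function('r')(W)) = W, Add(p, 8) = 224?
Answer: Mul(Rational(-23328, 2167), Pow(2167, Rational(1, 2))) ≈ -501.13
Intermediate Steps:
p = 216 (p = Add(-8, 224) = 216)
Function('r')(W) = Mul(Rational(-1, 2), W)
Function('b')(g) = Pow(Add(1621, g), Rational(1, 2))
l = -23328 (l = Mul(216, -108) = -23328)
Mul(l, Pow(Function('b')(546), -1)) = Mul(-23328, Pow(Pow(Add(1621, 546), Rational(1, 2)), -1)) = Mul(-23328, Pow(Pow(2167, Rational(1, 2)), -1)) = Mul(-23328, Mul(Rational(1, 2167), Pow(2167, Rational(1, 2)))) = Mul(Rational(-23328, 2167), Pow(2167, Rational(1, 2)))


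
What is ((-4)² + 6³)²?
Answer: 53824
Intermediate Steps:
((-4)² + 6³)² = (16 + 216)² = 232² = 53824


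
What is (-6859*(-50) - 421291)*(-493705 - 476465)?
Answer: 76004087970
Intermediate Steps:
(-6859*(-50) - 421291)*(-493705 - 476465) = (342950 - 421291)*(-970170) = -78341*(-970170) = 76004087970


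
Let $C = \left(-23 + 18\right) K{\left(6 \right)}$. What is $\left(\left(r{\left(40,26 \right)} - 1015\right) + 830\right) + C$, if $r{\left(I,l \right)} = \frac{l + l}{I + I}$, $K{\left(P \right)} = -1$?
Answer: $- \frac{3587}{20} \approx -179.35$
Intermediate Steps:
$C = 5$ ($C = \left(-23 + 18\right) \left(-1\right) = \left(-5\right) \left(-1\right) = 5$)
$r{\left(I,l \right)} = \frac{l}{I}$ ($r{\left(I,l \right)} = \frac{2 l}{2 I} = 2 l \frac{1}{2 I} = \frac{l}{I}$)
$\left(\left(r{\left(40,26 \right)} - 1015\right) + 830\right) + C = \left(\left(\frac{26}{40} - 1015\right) + 830\right) + 5 = \left(\left(26 \cdot \frac{1}{40} - 1015\right) + 830\right) + 5 = \left(\left(\frac{13}{20} - 1015\right) + 830\right) + 5 = \left(- \frac{20287}{20} + 830\right) + 5 = - \frac{3687}{20} + 5 = - \frac{3587}{20}$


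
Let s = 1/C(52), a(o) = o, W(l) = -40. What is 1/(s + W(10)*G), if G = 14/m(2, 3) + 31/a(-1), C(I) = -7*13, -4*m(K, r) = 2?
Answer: 91/214759 ≈ 0.00042373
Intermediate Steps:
m(K, r) = -½ (m(K, r) = -¼*2 = -½)
C(I) = -91
G = -59 (G = 14/(-½) + 31/(-1) = 14*(-2) + 31*(-1) = -28 - 31 = -59)
s = -1/91 (s = 1/(-91) = -1/91 ≈ -0.010989)
1/(s + W(10)*G) = 1/(-1/91 - 40*(-59)) = 1/(-1/91 + 2360) = 1/(214759/91) = 91/214759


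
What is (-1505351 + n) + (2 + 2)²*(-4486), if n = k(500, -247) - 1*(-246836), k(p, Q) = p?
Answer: -1329791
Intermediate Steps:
n = 247336 (n = 500 - 1*(-246836) = 500 + 246836 = 247336)
(-1505351 + n) + (2 + 2)²*(-4486) = (-1505351 + 247336) + (2 + 2)²*(-4486) = -1258015 + 4²*(-4486) = -1258015 + 16*(-4486) = -1258015 - 71776 = -1329791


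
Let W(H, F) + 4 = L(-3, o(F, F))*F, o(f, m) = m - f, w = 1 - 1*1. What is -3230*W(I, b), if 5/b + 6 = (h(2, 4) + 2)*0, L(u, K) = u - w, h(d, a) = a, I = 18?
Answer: 4845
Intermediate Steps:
w = 0 (w = 1 - 1 = 0)
L(u, K) = u (L(u, K) = u - 1*0 = u + 0 = u)
b = -5/6 (b = 5/(-6 + (4 + 2)*0) = 5/(-6 + 6*0) = 5/(-6 + 0) = 5/(-6) = 5*(-1/6) = -5/6 ≈ -0.83333)
W(H, F) = -4 - 3*F
-3230*W(I, b) = -3230*(-4 - 3*(-5/6)) = -3230*(-4 + 5/2) = -3230*(-3/2) = 4845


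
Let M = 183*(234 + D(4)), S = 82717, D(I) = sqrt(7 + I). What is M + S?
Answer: 125539 + 183*sqrt(11) ≈ 1.2615e+5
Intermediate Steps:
M = 42822 + 183*sqrt(11) (M = 183*(234 + sqrt(7 + 4)) = 183*(234 + sqrt(11)) = 42822 + 183*sqrt(11) ≈ 43429.)
M + S = (42822 + 183*sqrt(11)) + 82717 = 125539 + 183*sqrt(11)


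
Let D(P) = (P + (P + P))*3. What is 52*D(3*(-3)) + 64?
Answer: -4148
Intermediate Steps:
D(P) = 9*P (D(P) = (P + 2*P)*3 = (3*P)*3 = 9*P)
52*D(3*(-3)) + 64 = 52*(9*(3*(-3))) + 64 = 52*(9*(-9)) + 64 = 52*(-81) + 64 = -4212 + 64 = -4148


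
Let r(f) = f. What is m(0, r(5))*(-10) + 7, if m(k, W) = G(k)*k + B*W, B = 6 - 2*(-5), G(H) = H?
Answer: -793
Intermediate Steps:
B = 16 (B = 6 + 10 = 16)
m(k, W) = k² + 16*W (m(k, W) = k*k + 16*W = k² + 16*W)
m(0, r(5))*(-10) + 7 = (0² + 16*5)*(-10) + 7 = (0 + 80)*(-10) + 7 = 80*(-10) + 7 = -800 + 7 = -793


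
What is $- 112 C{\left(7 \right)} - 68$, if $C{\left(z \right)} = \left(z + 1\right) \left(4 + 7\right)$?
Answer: $-9924$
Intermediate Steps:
$C{\left(z \right)} = 11 + 11 z$ ($C{\left(z \right)} = \left(1 + z\right) 11 = 11 + 11 z$)
$- 112 C{\left(7 \right)} - 68 = - 112 \left(11 + 11 \cdot 7\right) - 68 = - 112 \left(11 + 77\right) - 68 = \left(-112\right) 88 - 68 = -9856 - 68 = -9924$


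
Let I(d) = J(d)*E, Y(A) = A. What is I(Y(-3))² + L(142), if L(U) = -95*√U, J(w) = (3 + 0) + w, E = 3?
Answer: -95*√142 ≈ -1132.1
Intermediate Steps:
J(w) = 3 + w
I(d) = 9 + 3*d (I(d) = (3 + d)*3 = 9 + 3*d)
I(Y(-3))² + L(142) = (9 + 3*(-3))² - 95*√142 = (9 - 9)² - 95*√142 = 0² - 95*√142 = 0 - 95*√142 = -95*√142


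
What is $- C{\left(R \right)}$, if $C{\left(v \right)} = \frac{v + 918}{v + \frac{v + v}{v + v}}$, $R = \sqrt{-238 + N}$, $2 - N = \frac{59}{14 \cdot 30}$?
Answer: $\frac{- 41 \sqrt{6195} + 192780 i}{- 210 i + 41 \sqrt{6195}} \approx -4.8669 + 59.422 i$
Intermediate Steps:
$N = \frac{781}{420}$ ($N = 2 - \frac{59}{14 \cdot 30} = 2 - \frac{59}{420} = \frac{781}{420} \approx 1.8595$)
$R = \frac{41 i \sqrt{6195}}{210}$ ($R = \sqrt{-238 + \frac{781}{420}} = \sqrt{- \frac{99179}{420}} = \frac{41 i \sqrt{6195}}{210} \approx 15.367 i$)
$C{\left(v \right)} = \frac{918 + v}{1 + v}$ ($C{\left(v \right)} = \frac{918 + v}{v + \frac{2 v}{2 v}} = \frac{918 + v}{v + 2 v \frac{1}{2 v}} = \frac{918 + v}{v + 1} = \frac{918 + v}{1 + v}$)
$- C{\left(R \right)} = - \frac{918 + \frac{41 i \sqrt{6195}}{210}}{1 + \frac{41 i \sqrt{6195}}{210}}$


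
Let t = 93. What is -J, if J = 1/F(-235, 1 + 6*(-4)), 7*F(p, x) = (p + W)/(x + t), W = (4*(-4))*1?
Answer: 490/251 ≈ 1.9522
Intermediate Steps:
W = -16 (W = -16*1 = -16)
F(p, x) = (-16 + p)/(7*(93 + x)) (F(p, x) = ((p - 16)/(x + 93))/7 = ((-16 + p)/(93 + x))/7 = (-16 + p)/(7*(93 + x)))
J = -490/251 (J = 1/((-16 - 235)/(7*(93 + (1 + 6*(-4))))) = 1/((⅐)*(-251)/(93 + (1 - 24))) = 1/((⅐)*(-251)/(93 - 23)) = 1/((⅐)*(-251)/70) = 1/((⅐)*(1/70)*(-251)) = 1/(-251/490) = -490/251 ≈ -1.9522)
-J = -1*(-490/251) = 490/251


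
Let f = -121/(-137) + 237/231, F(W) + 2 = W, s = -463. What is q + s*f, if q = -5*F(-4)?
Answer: -9008350/10549 ≈ -853.95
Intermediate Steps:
F(W) = -2 + W
q = 30 (q = -5*(-2 - 4) = -5*(-6) = 30)
f = 20140/10549 (f = -121*(-1/137) + 237*(1/231) = 121/137 + 79/77 = 20140/10549 ≈ 1.9092)
q + s*f = 30 - 463*20140/10549 = 30 - 9324820/10549 = -9008350/10549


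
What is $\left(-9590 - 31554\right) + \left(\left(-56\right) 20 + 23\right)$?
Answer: $-42241$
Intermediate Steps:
$\left(-9590 - 31554\right) + \left(\left(-56\right) 20 + 23\right) = -41144 + \left(-1120 + 23\right) = -41144 - 1097 = -42241$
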